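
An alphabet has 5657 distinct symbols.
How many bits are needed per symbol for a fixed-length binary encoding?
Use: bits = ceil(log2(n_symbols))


log2(5657) = 12.4658
Bracket: 2^12 = 4096 < 5657 <= 2^13 = 8192
So ceil(log2(5657)) = 13

bits = ceil(log2(5657)) = ceil(12.4658) = 13 bits


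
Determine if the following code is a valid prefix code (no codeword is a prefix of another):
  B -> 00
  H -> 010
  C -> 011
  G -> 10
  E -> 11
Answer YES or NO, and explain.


Checking each pair (does one codeword prefix another?):
  B='00' vs H='010': no prefix
  B='00' vs C='011': no prefix
  B='00' vs G='10': no prefix
  B='00' vs E='11': no prefix
  H='010' vs B='00': no prefix
  H='010' vs C='011': no prefix
  H='010' vs G='10': no prefix
  H='010' vs E='11': no prefix
  C='011' vs B='00': no prefix
  C='011' vs H='010': no prefix
  C='011' vs G='10': no prefix
  C='011' vs E='11': no prefix
  G='10' vs B='00': no prefix
  G='10' vs H='010': no prefix
  G='10' vs C='011': no prefix
  G='10' vs E='11': no prefix
  E='11' vs B='00': no prefix
  E='11' vs H='010': no prefix
  E='11' vs C='011': no prefix
  E='11' vs G='10': no prefix
No violation found over all pairs.

YES -- this is a valid prefix code. No codeword is a prefix of any other codeword.


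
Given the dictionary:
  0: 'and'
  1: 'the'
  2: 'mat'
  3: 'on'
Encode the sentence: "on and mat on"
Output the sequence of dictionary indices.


Look up each word in the dictionary:
  'on' -> 3
  'and' -> 0
  'mat' -> 2
  'on' -> 3

Encoded: [3, 0, 2, 3]


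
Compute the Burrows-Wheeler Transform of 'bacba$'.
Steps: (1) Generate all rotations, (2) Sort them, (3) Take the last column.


Rotations (sorted):
  0: $bacba -> last char: a
  1: a$bacb -> last char: b
  2: acba$b -> last char: b
  3: ba$bac -> last char: c
  4: bacba$ -> last char: $
  5: cba$ba -> last char: a


BWT = abbc$a


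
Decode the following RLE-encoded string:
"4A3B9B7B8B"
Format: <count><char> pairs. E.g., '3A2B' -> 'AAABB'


Expanding each <count><char> pair:
  4A -> 'AAAA'
  3B -> 'BBB'
  9B -> 'BBBBBBBBB'
  7B -> 'BBBBBBB'
  8B -> 'BBBBBBBB'

Decoded = AAAABBBBBBBBBBBBBBBBBBBBBBBBBBB


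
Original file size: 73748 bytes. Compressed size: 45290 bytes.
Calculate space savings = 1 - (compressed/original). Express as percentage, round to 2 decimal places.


ratio = compressed/original = 45290/73748 = 0.614118
savings = 1 - ratio = 1 - 0.614118 = 0.385882
as a percentage: 0.385882 * 100 = 38.59%

Space savings = 1 - 45290/73748 = 38.59%


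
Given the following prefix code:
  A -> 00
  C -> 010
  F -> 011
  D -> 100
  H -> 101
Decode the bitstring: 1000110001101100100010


Decoding step by step:
Bits 100 -> D
Bits 011 -> F
Bits 00 -> A
Bits 011 -> F
Bits 011 -> F
Bits 00 -> A
Bits 100 -> D
Bits 010 -> C


Decoded message: DFAFFADC


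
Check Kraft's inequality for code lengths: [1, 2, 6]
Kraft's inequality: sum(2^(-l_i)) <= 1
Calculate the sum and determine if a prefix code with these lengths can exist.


Sum = 2^(-1) + 2^(-2) + 2^(-6)
    = 0.5 + 0.25 + 0.015625
    = 49/64 = 0.765625
Since 0.765625 <= 1, Kraft's inequality IS satisfied.
A prefix code with these lengths CAN exist.

Kraft sum = 0.765625. Satisfied.


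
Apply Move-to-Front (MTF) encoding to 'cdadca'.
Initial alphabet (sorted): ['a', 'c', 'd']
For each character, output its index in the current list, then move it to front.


MTF encoding:
'c': index 1 in ['a', 'c', 'd'] -> ['c', 'a', 'd']
'd': index 2 in ['c', 'a', 'd'] -> ['d', 'c', 'a']
'a': index 2 in ['d', 'c', 'a'] -> ['a', 'd', 'c']
'd': index 1 in ['a', 'd', 'c'] -> ['d', 'a', 'c']
'c': index 2 in ['d', 'a', 'c'] -> ['c', 'd', 'a']
'a': index 2 in ['c', 'd', 'a'] -> ['a', 'c', 'd']


Output: [1, 2, 2, 1, 2, 2]


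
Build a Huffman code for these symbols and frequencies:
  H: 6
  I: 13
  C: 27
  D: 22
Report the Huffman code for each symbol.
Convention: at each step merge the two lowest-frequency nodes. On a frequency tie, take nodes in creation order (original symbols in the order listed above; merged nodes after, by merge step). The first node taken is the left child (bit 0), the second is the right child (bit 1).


Huffman tree construction:
Step 1: Merge H(6) + I(13) = 19
Step 2: Merge (H+I)(19) + D(22) = 41
Step 3: Merge C(27) + ((H+I)+D)(41) = 68
Read each symbol's code off the tree from the root (left child = 0, right child = 1).

Codes:
  H: 100 (length 3)
  I: 101 (length 3)
  C: 0 (length 1)
  D: 11 (length 2)
Average code length: 128/68 = 1.8824 bits/symbol


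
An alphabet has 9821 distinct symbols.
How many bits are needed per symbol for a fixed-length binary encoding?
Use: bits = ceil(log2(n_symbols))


log2(9821) = 13.2617
Bracket: 2^13 = 8192 < 9821 <= 2^14 = 16384
So ceil(log2(9821)) = 14

bits = ceil(log2(9821)) = ceil(13.2617) = 14 bits


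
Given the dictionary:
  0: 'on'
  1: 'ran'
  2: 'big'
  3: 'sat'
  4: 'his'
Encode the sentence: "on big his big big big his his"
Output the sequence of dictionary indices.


Look up each word in the dictionary:
  'on' -> 0
  'big' -> 2
  'his' -> 4
  'big' -> 2
  'big' -> 2
  'big' -> 2
  'his' -> 4
  'his' -> 4

Encoded: [0, 2, 4, 2, 2, 2, 4, 4]


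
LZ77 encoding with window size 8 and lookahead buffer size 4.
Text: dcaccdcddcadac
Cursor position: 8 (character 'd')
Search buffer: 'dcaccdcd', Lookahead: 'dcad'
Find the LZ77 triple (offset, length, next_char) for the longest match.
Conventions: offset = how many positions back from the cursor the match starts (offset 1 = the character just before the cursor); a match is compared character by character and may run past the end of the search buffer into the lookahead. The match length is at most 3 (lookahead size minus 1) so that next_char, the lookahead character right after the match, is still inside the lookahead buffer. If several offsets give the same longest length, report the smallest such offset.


Try each offset into the search buffer:
  offset=1 (pos 7, char 'd'): match length 1
  offset=2 (pos 6, char 'c'): match length 0
  offset=3 (pos 5, char 'd'): match length 2
  offset=4 (pos 4, char 'c'): match length 0
  offset=5 (pos 3, char 'c'): match length 0
  offset=6 (pos 2, char 'a'): match length 0
  offset=7 (pos 1, char 'c'): match length 0
  offset=8 (pos 0, char 'd'): match length 3
Longest match has length 3 at offset 8.
next_char = character at position 8 + 3 = 11 -> 'd'

Best match: offset=8, length=3 (matching 'dca' starting at position 0)
LZ77 triple: (8, 3, 'd')


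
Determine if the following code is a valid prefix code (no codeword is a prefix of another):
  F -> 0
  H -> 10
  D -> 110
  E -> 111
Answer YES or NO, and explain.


Checking each pair (does one codeword prefix another?):
  F='0' vs H='10': no prefix
  F='0' vs D='110': no prefix
  F='0' vs E='111': no prefix
  H='10' vs F='0': no prefix
  H='10' vs D='110': no prefix
  H='10' vs E='111': no prefix
  D='110' vs F='0': no prefix
  D='110' vs H='10': no prefix
  D='110' vs E='111': no prefix
  E='111' vs F='0': no prefix
  E='111' vs H='10': no prefix
  E='111' vs D='110': no prefix
No violation found over all pairs.

YES -- this is a valid prefix code. No codeword is a prefix of any other codeword.


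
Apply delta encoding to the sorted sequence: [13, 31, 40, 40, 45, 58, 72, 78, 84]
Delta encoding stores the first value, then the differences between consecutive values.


First value: 13
Deltas:
  31 - 13 = 18
  40 - 31 = 9
  40 - 40 = 0
  45 - 40 = 5
  58 - 45 = 13
  72 - 58 = 14
  78 - 72 = 6
  84 - 78 = 6


Delta encoded: [13, 18, 9, 0, 5, 13, 14, 6, 6]


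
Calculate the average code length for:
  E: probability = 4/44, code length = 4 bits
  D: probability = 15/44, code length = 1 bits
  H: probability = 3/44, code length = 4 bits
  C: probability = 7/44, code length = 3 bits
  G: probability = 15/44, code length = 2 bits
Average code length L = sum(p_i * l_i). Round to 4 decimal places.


Weighted contributions p_i * l_i:
  E: (4/44) * 4 = 16/44
  D: (15/44) * 1 = 15/44
  H: (3/44) * 4 = 12/44
  C: (7/44) * 3 = 21/44
  G: (15/44) * 2 = 30/44
Sum = (16 + 15 + 12 + 21 + 30)/44 = 94/44

L = 94/44 = 2.1364 bits/symbol


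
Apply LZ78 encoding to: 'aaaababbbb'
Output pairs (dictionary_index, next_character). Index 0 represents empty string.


LZ78 encoding steps:
Dictionary: {0: ''}
Step 1: w='' (idx 0), next='a' -> output (0, 'a'), add 'a' as idx 1
Step 2: w='a' (idx 1), next='a' -> output (1, 'a'), add 'aa' as idx 2
Step 3: w='a' (idx 1), next='b' -> output (1, 'b'), add 'ab' as idx 3
Step 4: w='ab' (idx 3), next='b' -> output (3, 'b'), add 'abb' as idx 4
Step 5: w='' (idx 0), next='b' -> output (0, 'b'), add 'b' as idx 5
Step 6: w='b' (idx 5), end of input -> output (5, '')


Encoded: [(0, 'a'), (1, 'a'), (1, 'b'), (3, 'b'), (0, 'b'), (5, '')]


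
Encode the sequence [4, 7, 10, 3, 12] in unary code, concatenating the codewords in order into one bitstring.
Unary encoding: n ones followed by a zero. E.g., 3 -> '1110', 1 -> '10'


Encode each number as n ones followed by a terminating 0:
  4 -> 11110 (5 bits)
  7 -> 11111110 (8 bits)
  10 -> 11111111110 (11 bits)
  3 -> 1110 (4 bits)
  12 -> 1111111111110 (13 bits)
Total length = 5 + 8 + 11 + 4 + 13 = 41 bits.

Unary([4, 7, 10, 3, 12]) = 11110111111101111111111011101111111111110 (41 bits)


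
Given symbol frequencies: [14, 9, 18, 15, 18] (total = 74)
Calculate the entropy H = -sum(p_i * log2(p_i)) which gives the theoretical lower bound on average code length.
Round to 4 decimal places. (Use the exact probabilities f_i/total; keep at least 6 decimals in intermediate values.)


Per-symbol terms -p_i * log2(p_i) with p_i = f_i/74:
  p = 14/74 = 0.189189: log2(p) = -2.402098, -p*log2(p) = 0.454451
  p = 9/74 = 0.121622: log2(p) = -3.039528, -p*log2(p) = 0.369672
  p = 18/74 = 0.243243: log2(p) = -2.039528, -p*log2(p) = 0.496101
  p = 15/74 = 0.202703: log2(p) = -2.302563, -p*log2(p) = 0.466736
  p = 18/74 = 0.243243: log2(p) = -2.039528, -p*log2(p) = 0.496101
H = 0.454451 + 0.369672 + 0.496101 + 0.466736 + 0.496101 = 2.283061

H = 2.2831 bits/symbol


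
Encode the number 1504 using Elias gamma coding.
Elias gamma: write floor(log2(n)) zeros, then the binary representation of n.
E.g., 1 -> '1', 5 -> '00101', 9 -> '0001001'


num_bits = floor(log2(1504)) + 1 = 11
leading_zeros = num_bits - 1 = 10
binary(1504) = 10111100000

Elias gamma(1504) = '0000000000' + '10111100000' = 000000000010111100000 (21 bits)


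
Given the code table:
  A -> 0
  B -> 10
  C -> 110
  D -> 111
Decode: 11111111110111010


Decoding:
111 -> D
111 -> D
111 -> D
10 -> B
111 -> D
0 -> A
10 -> B


Result: DDDBDAB


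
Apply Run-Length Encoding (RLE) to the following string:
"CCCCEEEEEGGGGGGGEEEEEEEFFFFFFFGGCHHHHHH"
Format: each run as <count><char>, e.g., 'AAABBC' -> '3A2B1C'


Scanning runs left to right:
  i=0: run of 'C' x 4 -> '4C'
  i=4: run of 'E' x 5 -> '5E'
  i=9: run of 'G' x 7 -> '7G'
  i=16: run of 'E' x 7 -> '7E'
  i=23: run of 'F' x 7 -> '7F'
  i=30: run of 'G' x 2 -> '2G'
  i=32: run of 'C' x 1 -> '1C'
  i=33: run of 'H' x 6 -> '6H'

RLE = 4C5E7G7E7F2G1C6H


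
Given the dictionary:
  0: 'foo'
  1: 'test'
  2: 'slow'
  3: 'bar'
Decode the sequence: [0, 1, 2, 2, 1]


Look up each index in the dictionary:
  0 -> 'foo'
  1 -> 'test'
  2 -> 'slow'
  2 -> 'slow'
  1 -> 'test'

Decoded: "foo test slow slow test"


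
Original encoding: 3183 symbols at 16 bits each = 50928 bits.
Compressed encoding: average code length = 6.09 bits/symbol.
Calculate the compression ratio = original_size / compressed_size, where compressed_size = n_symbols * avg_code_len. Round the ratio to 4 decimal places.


original_size = n_symbols * orig_bits = 3183 * 16 = 50928 bits
compressed_size = n_symbols * avg_code_len = 3183 * 6.09 = 19384.47 bits
ratio = original_size / compressed_size = 50928 / 19384.47 = 2.6273

Compression ratio = 2.6273


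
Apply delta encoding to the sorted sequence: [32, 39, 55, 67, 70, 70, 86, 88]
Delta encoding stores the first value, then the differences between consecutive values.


First value: 32
Deltas:
  39 - 32 = 7
  55 - 39 = 16
  67 - 55 = 12
  70 - 67 = 3
  70 - 70 = 0
  86 - 70 = 16
  88 - 86 = 2


Delta encoded: [32, 7, 16, 12, 3, 0, 16, 2]


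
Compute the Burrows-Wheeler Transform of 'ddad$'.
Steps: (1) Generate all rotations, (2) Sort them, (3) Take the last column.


Rotations (sorted):
  0: $ddad -> last char: d
  1: ad$dd -> last char: d
  2: d$dda -> last char: a
  3: dad$d -> last char: d
  4: ddad$ -> last char: $


BWT = ddad$


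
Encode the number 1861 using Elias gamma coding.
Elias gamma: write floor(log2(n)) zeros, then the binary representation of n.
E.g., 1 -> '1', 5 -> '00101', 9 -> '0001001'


num_bits = floor(log2(1861)) + 1 = 11
leading_zeros = num_bits - 1 = 10
binary(1861) = 11101000101

Elias gamma(1861) = '0000000000' + '11101000101' = 000000000011101000101 (21 bits)


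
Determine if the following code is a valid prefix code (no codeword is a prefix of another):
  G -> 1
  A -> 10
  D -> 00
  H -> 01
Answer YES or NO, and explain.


Checking each pair (does one codeword prefix another?):
  G='1' vs A='10': prefix -- VIOLATION

NO -- this is NOT a valid prefix code. G (1) is a prefix of A (10).


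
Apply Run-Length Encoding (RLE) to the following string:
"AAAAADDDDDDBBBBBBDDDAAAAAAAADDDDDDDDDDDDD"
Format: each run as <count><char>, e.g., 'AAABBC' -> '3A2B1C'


Scanning runs left to right:
  i=0: run of 'A' x 5 -> '5A'
  i=5: run of 'D' x 6 -> '6D'
  i=11: run of 'B' x 6 -> '6B'
  i=17: run of 'D' x 3 -> '3D'
  i=20: run of 'A' x 8 -> '8A'
  i=28: run of 'D' x 13 -> '13D'

RLE = 5A6D6B3D8A13D


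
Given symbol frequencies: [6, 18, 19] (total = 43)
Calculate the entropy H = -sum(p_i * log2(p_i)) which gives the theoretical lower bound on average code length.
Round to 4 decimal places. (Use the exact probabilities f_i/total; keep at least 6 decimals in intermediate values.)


Per-symbol terms -p_i * log2(p_i) with p_i = f_i/43:
  p = 6/43 = 0.139535: log2(p) = -2.841302, -p*log2(p) = 0.396461
  p = 18/43 = 0.418605: log2(p) = -1.256340, -p*log2(p) = 0.525910
  p = 19/43 = 0.441860: log2(p) = -1.178337, -p*log2(p) = 0.520661
H = 0.396461 + 0.525910 + 0.520661 = 1.443032

H = 1.443 bits/symbol


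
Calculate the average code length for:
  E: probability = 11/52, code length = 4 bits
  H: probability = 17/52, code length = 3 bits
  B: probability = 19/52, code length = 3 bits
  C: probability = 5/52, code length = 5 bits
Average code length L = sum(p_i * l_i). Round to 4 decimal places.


Weighted contributions p_i * l_i:
  E: (11/52) * 4 = 44/52
  H: (17/52) * 3 = 51/52
  B: (19/52) * 3 = 57/52
  C: (5/52) * 5 = 25/52
Sum = (44 + 51 + 57 + 25)/52 = 177/52

L = 177/52 = 3.4038 bits/symbol


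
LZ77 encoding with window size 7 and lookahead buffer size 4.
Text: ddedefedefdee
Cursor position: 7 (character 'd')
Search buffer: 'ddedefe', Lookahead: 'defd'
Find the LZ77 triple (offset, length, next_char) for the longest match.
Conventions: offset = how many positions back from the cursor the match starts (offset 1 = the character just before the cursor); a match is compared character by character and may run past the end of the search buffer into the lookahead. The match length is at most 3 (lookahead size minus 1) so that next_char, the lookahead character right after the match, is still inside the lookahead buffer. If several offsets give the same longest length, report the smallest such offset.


Try each offset into the search buffer:
  offset=1 (pos 6, char 'e'): match length 0
  offset=2 (pos 5, char 'f'): match length 0
  offset=3 (pos 4, char 'e'): match length 0
  offset=4 (pos 3, char 'd'): match length 3
  offset=5 (pos 2, char 'e'): match length 0
  offset=6 (pos 1, char 'd'): match length 2
  offset=7 (pos 0, char 'd'): match length 1
Longest match has length 3 at offset 4.
next_char = character at position 7 + 3 = 10 -> 'd'

Best match: offset=4, length=3 (matching 'def' starting at position 3)
LZ77 triple: (4, 3, 'd')


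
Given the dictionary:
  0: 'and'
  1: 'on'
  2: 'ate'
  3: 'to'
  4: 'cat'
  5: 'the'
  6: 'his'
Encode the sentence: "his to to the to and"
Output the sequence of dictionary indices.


Look up each word in the dictionary:
  'his' -> 6
  'to' -> 3
  'to' -> 3
  'the' -> 5
  'to' -> 3
  'and' -> 0

Encoded: [6, 3, 3, 5, 3, 0]


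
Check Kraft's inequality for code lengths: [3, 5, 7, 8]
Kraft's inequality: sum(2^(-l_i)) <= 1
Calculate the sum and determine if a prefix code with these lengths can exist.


Sum = 2^(-3) + 2^(-5) + 2^(-7) + 2^(-8)
    = 0.125 + 0.03125 + 0.0078125 + 0.00390625
    = 43/256 = 0.16796875
Since 0.16796875 <= 1, Kraft's inequality IS satisfied.
A prefix code with these lengths CAN exist.

Kraft sum = 0.16796875. Satisfied.


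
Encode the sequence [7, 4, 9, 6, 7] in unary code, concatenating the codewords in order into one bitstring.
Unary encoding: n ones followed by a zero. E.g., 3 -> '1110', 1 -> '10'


Encode each number as n ones followed by a terminating 0:
  7 -> 11111110 (8 bits)
  4 -> 11110 (5 bits)
  9 -> 1111111110 (10 bits)
  6 -> 1111110 (7 bits)
  7 -> 11111110 (8 bits)
Total length = 8 + 5 + 10 + 7 + 8 = 38 bits.

Unary([7, 4, 9, 6, 7]) = 11111110111101111111110111111011111110 (38 bits)


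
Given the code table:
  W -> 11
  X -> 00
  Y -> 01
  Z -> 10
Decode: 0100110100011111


Decoding:
01 -> Y
00 -> X
11 -> W
01 -> Y
00 -> X
01 -> Y
11 -> W
11 -> W


Result: YXWYXYWW


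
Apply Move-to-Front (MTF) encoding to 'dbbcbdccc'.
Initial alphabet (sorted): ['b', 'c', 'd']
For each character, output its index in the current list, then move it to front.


MTF encoding:
'd': index 2 in ['b', 'c', 'd'] -> ['d', 'b', 'c']
'b': index 1 in ['d', 'b', 'c'] -> ['b', 'd', 'c']
'b': index 0 in ['b', 'd', 'c'] -> ['b', 'd', 'c']
'c': index 2 in ['b', 'd', 'c'] -> ['c', 'b', 'd']
'b': index 1 in ['c', 'b', 'd'] -> ['b', 'c', 'd']
'd': index 2 in ['b', 'c', 'd'] -> ['d', 'b', 'c']
'c': index 2 in ['d', 'b', 'c'] -> ['c', 'd', 'b']
'c': index 0 in ['c', 'd', 'b'] -> ['c', 'd', 'b']
'c': index 0 in ['c', 'd', 'b'] -> ['c', 'd', 'b']


Output: [2, 1, 0, 2, 1, 2, 2, 0, 0]


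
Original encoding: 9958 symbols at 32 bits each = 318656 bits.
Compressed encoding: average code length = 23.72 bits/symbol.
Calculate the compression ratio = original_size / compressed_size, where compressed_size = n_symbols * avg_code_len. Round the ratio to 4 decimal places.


original_size = n_symbols * orig_bits = 9958 * 32 = 318656 bits
compressed_size = n_symbols * avg_code_len = 9958 * 23.72 = 236203.76 bits
ratio = original_size / compressed_size = 318656 / 236203.76 = 1.3491

Compression ratio = 1.3491


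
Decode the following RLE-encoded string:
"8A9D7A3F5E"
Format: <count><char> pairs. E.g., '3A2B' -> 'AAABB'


Expanding each <count><char> pair:
  8A -> 'AAAAAAAA'
  9D -> 'DDDDDDDDD'
  7A -> 'AAAAAAA'
  3F -> 'FFF'
  5E -> 'EEEEE'

Decoded = AAAAAAAADDDDDDDDDAAAAAAAFFFEEEEE


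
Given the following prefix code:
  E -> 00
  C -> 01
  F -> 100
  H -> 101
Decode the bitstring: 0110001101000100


Decoding step by step:
Bits 01 -> C
Bits 100 -> F
Bits 01 -> C
Bits 101 -> H
Bits 00 -> E
Bits 01 -> C
Bits 00 -> E


Decoded message: CFCHECE


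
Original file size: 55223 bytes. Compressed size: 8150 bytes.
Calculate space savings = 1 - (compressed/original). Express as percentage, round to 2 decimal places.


ratio = compressed/original = 8150/55223 = 0.147583
savings = 1 - ratio = 1 - 0.147583 = 0.852417
as a percentage: 0.852417 * 100 = 85.24%

Space savings = 1 - 8150/55223 = 85.24%


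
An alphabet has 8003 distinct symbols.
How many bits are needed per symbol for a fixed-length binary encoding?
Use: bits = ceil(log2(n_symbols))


log2(8003) = 12.9663
Bracket: 2^12 = 4096 < 8003 <= 2^13 = 8192
So ceil(log2(8003)) = 13

bits = ceil(log2(8003)) = ceil(12.9663) = 13 bits


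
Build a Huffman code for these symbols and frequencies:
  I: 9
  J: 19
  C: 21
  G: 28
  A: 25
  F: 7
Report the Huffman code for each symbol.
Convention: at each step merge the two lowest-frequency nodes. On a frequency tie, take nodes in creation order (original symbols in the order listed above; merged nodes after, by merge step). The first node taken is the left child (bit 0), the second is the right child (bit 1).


Huffman tree construction:
Step 1: Merge F(7) + I(9) = 16
Step 2: Merge (F+I)(16) + J(19) = 35
Step 3: Merge C(21) + A(25) = 46
Step 4: Merge G(28) + ((F+I)+J)(35) = 63
Step 5: Merge (C+A)(46) + (G+((F+I)+J))(63) = 109
Read each symbol's code off the tree from the root (left child = 0, right child = 1).

Codes:
  I: 1101 (length 4)
  J: 111 (length 3)
  C: 00 (length 2)
  G: 10 (length 2)
  A: 01 (length 2)
  F: 1100 (length 4)
Average code length: 269/109 = 2.4679 bits/symbol


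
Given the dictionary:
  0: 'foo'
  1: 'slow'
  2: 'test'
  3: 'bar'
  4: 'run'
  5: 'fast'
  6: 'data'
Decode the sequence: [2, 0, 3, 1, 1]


Look up each index in the dictionary:
  2 -> 'test'
  0 -> 'foo'
  3 -> 'bar'
  1 -> 'slow'
  1 -> 'slow'

Decoded: "test foo bar slow slow"


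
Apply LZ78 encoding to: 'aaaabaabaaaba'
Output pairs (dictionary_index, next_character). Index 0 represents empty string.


LZ78 encoding steps:
Dictionary: {0: ''}
Step 1: w='' (idx 0), next='a' -> output (0, 'a'), add 'a' as idx 1
Step 2: w='a' (idx 1), next='a' -> output (1, 'a'), add 'aa' as idx 2
Step 3: w='a' (idx 1), next='b' -> output (1, 'b'), add 'ab' as idx 3
Step 4: w='aa' (idx 2), next='b' -> output (2, 'b'), add 'aab' as idx 4
Step 5: w='aa' (idx 2), next='a' -> output (2, 'a'), add 'aaa' as idx 5
Step 6: w='' (idx 0), next='b' -> output (0, 'b'), add 'b' as idx 6
Step 7: w='a' (idx 1), end of input -> output (1, '')


Encoded: [(0, 'a'), (1, 'a'), (1, 'b'), (2, 'b'), (2, 'a'), (0, 'b'), (1, '')]


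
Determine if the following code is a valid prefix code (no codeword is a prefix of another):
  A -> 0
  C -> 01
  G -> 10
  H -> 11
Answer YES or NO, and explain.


Checking each pair (does one codeword prefix another?):
  A='0' vs C='01': prefix -- VIOLATION

NO -- this is NOT a valid prefix code. A (0) is a prefix of C (01).


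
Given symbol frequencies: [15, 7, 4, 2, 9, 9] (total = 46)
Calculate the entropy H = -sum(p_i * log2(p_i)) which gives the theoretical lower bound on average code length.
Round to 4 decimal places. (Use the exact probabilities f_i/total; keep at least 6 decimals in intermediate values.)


Per-symbol terms -p_i * log2(p_i) with p_i = f_i/46:
  p = 15/46 = 0.326087: log2(p) = -1.616671, -p*log2(p) = 0.527175
  p = 7/46 = 0.152174: log2(p) = -2.716207, -p*log2(p) = 0.413336
  p = 4/46 = 0.086957: log2(p) = -3.523562, -p*log2(p) = 0.306397
  p = 2/46 = 0.043478: log2(p) = -4.523562, -p*log2(p) = 0.196677
  p = 9/46 = 0.195652: log2(p) = -2.353637, -p*log2(p) = 0.460494
  p = 9/46 = 0.195652: log2(p) = -2.353637, -p*log2(p) = 0.460494
H = 0.527175 + 0.413336 + 0.306397 + 0.196677 + 0.460494 + 0.460494 = 2.364573

H = 2.3646 bits/symbol


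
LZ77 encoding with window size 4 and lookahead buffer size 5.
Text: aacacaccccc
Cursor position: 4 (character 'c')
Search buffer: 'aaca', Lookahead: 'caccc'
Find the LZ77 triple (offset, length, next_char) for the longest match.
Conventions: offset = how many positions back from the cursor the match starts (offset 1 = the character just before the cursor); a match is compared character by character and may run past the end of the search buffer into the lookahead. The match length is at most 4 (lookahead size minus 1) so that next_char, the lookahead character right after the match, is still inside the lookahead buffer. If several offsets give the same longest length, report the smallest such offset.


Try each offset into the search buffer:
  offset=1 (pos 3, char 'a'): match length 0
  offset=2 (pos 2, char 'c'): match length 3
  offset=3 (pos 1, char 'a'): match length 0
  offset=4 (pos 0, char 'a'): match length 0
Longest match has length 3 at offset 2.
next_char = character at position 4 + 3 = 7 -> 'c'

Best match: offset=2, length=3 (matching 'cac' starting at position 2)
LZ77 triple: (2, 3, 'c')


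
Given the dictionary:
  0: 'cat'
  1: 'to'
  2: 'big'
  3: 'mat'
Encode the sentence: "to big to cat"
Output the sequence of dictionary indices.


Look up each word in the dictionary:
  'to' -> 1
  'big' -> 2
  'to' -> 1
  'cat' -> 0

Encoded: [1, 2, 1, 0]


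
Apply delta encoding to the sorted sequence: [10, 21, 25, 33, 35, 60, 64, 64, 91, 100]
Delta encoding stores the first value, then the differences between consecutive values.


First value: 10
Deltas:
  21 - 10 = 11
  25 - 21 = 4
  33 - 25 = 8
  35 - 33 = 2
  60 - 35 = 25
  64 - 60 = 4
  64 - 64 = 0
  91 - 64 = 27
  100 - 91 = 9


Delta encoded: [10, 11, 4, 8, 2, 25, 4, 0, 27, 9]


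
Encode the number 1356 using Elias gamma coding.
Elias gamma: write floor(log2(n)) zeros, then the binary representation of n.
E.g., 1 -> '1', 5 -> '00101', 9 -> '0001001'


num_bits = floor(log2(1356)) + 1 = 11
leading_zeros = num_bits - 1 = 10
binary(1356) = 10101001100

Elias gamma(1356) = '0000000000' + '10101001100' = 000000000010101001100 (21 bits)


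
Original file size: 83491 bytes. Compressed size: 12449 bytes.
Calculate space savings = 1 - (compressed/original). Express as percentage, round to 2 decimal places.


ratio = compressed/original = 12449/83491 = 0.149106
savings = 1 - ratio = 1 - 0.149106 = 0.850894
as a percentage: 0.850894 * 100 = 85.09%

Space savings = 1 - 12449/83491 = 85.09%


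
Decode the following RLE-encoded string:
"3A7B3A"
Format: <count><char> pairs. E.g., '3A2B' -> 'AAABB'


Expanding each <count><char> pair:
  3A -> 'AAA'
  7B -> 'BBBBBBB'
  3A -> 'AAA'

Decoded = AAABBBBBBBAAA


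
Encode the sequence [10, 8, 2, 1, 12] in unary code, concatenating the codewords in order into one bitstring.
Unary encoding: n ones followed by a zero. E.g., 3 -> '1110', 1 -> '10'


Encode each number as n ones followed by a terminating 0:
  10 -> 11111111110 (11 bits)
  8 -> 111111110 (9 bits)
  2 -> 110 (3 bits)
  1 -> 10 (2 bits)
  12 -> 1111111111110 (13 bits)
Total length = 11 + 9 + 3 + 2 + 13 = 38 bits.

Unary([10, 8, 2, 1, 12]) = 11111111110111111110110101111111111110 (38 bits)


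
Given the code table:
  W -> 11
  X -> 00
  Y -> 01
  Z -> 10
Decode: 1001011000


Decoding:
10 -> Z
01 -> Y
01 -> Y
10 -> Z
00 -> X


Result: ZYYZX


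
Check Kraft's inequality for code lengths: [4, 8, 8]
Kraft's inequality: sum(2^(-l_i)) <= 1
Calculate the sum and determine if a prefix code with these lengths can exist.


Sum = 2^(-4) + 2^(-8) + 2^(-8)
    = 0.0625 + 0.00390625 + 0.00390625
    = 18/256 = 0.0703125
Since 0.0703125 <= 1, Kraft's inequality IS satisfied.
A prefix code with these lengths CAN exist.

Kraft sum = 0.0703125. Satisfied.


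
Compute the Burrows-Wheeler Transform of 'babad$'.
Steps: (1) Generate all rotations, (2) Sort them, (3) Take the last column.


Rotations (sorted):
  0: $babad -> last char: d
  1: abad$b -> last char: b
  2: ad$bab -> last char: b
  3: babad$ -> last char: $
  4: bad$ba -> last char: a
  5: d$baba -> last char: a


BWT = dbb$aa


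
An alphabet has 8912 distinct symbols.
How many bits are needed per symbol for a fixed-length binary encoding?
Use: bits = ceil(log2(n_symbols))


log2(8912) = 13.1215
Bracket: 2^13 = 8192 < 8912 <= 2^14 = 16384
So ceil(log2(8912)) = 14

bits = ceil(log2(8912)) = ceil(13.1215) = 14 bits


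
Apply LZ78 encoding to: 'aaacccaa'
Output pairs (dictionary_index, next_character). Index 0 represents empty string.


LZ78 encoding steps:
Dictionary: {0: ''}
Step 1: w='' (idx 0), next='a' -> output (0, 'a'), add 'a' as idx 1
Step 2: w='a' (idx 1), next='a' -> output (1, 'a'), add 'aa' as idx 2
Step 3: w='' (idx 0), next='c' -> output (0, 'c'), add 'c' as idx 3
Step 4: w='c' (idx 3), next='c' -> output (3, 'c'), add 'cc' as idx 4
Step 5: w='aa' (idx 2), end of input -> output (2, '')


Encoded: [(0, 'a'), (1, 'a'), (0, 'c'), (3, 'c'), (2, '')]


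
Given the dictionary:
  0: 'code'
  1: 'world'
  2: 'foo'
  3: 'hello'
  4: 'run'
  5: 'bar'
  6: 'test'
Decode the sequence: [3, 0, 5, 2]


Look up each index in the dictionary:
  3 -> 'hello'
  0 -> 'code'
  5 -> 'bar'
  2 -> 'foo'

Decoded: "hello code bar foo"


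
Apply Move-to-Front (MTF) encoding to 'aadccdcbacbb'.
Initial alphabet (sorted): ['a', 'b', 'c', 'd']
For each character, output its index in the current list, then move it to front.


MTF encoding:
'a': index 0 in ['a', 'b', 'c', 'd'] -> ['a', 'b', 'c', 'd']
'a': index 0 in ['a', 'b', 'c', 'd'] -> ['a', 'b', 'c', 'd']
'd': index 3 in ['a', 'b', 'c', 'd'] -> ['d', 'a', 'b', 'c']
'c': index 3 in ['d', 'a', 'b', 'c'] -> ['c', 'd', 'a', 'b']
'c': index 0 in ['c', 'd', 'a', 'b'] -> ['c', 'd', 'a', 'b']
'd': index 1 in ['c', 'd', 'a', 'b'] -> ['d', 'c', 'a', 'b']
'c': index 1 in ['d', 'c', 'a', 'b'] -> ['c', 'd', 'a', 'b']
'b': index 3 in ['c', 'd', 'a', 'b'] -> ['b', 'c', 'd', 'a']
'a': index 3 in ['b', 'c', 'd', 'a'] -> ['a', 'b', 'c', 'd']
'c': index 2 in ['a', 'b', 'c', 'd'] -> ['c', 'a', 'b', 'd']
'b': index 2 in ['c', 'a', 'b', 'd'] -> ['b', 'c', 'a', 'd']
'b': index 0 in ['b', 'c', 'a', 'd'] -> ['b', 'c', 'a', 'd']


Output: [0, 0, 3, 3, 0, 1, 1, 3, 3, 2, 2, 0]


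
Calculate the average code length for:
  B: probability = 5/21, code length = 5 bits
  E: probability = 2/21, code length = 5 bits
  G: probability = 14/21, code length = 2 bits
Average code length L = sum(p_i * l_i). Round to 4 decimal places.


Weighted contributions p_i * l_i:
  B: (5/21) * 5 = 25/21
  E: (2/21) * 5 = 10/21
  G: (14/21) * 2 = 28/21
Sum = (25 + 10 + 28)/21 = 63/21

L = 63/21 = 3.0000 bits/symbol


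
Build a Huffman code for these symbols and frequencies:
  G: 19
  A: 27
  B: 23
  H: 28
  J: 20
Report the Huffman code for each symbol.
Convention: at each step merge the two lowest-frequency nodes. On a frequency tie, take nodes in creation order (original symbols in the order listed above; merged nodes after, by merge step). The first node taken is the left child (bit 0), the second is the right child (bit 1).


Huffman tree construction:
Step 1: Merge G(19) + J(20) = 39
Step 2: Merge B(23) + A(27) = 50
Step 3: Merge H(28) + (G+J)(39) = 67
Step 4: Merge (B+A)(50) + (H+(G+J))(67) = 117
Read each symbol's code off the tree from the root (left child = 0, right child = 1).

Codes:
  G: 110 (length 3)
  A: 01 (length 2)
  B: 00 (length 2)
  H: 10 (length 2)
  J: 111 (length 3)
Average code length: 273/117 = 2.3333 bits/symbol


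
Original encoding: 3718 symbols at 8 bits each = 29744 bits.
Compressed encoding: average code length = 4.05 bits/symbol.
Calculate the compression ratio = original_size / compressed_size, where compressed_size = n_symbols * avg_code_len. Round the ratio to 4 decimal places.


original_size = n_symbols * orig_bits = 3718 * 8 = 29744 bits
compressed_size = n_symbols * avg_code_len = 3718 * 4.05 = 15057.9 bits
ratio = original_size / compressed_size = 29744 / 15057.9 = 1.9753

Compression ratio = 1.9753


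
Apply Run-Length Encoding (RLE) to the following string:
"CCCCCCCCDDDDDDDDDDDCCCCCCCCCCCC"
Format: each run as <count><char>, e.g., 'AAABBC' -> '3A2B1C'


Scanning runs left to right:
  i=0: run of 'C' x 8 -> '8C'
  i=8: run of 'D' x 11 -> '11D'
  i=19: run of 'C' x 12 -> '12C'

RLE = 8C11D12C


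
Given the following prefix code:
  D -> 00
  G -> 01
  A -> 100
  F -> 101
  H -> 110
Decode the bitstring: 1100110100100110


Decoding step by step:
Bits 110 -> H
Bits 01 -> G
Bits 101 -> F
Bits 00 -> D
Bits 100 -> A
Bits 110 -> H


Decoded message: HGFDAH


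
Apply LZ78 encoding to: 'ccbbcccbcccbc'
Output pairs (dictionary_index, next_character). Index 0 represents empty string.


LZ78 encoding steps:
Dictionary: {0: ''}
Step 1: w='' (idx 0), next='c' -> output (0, 'c'), add 'c' as idx 1
Step 2: w='c' (idx 1), next='b' -> output (1, 'b'), add 'cb' as idx 2
Step 3: w='' (idx 0), next='b' -> output (0, 'b'), add 'b' as idx 3
Step 4: w='c' (idx 1), next='c' -> output (1, 'c'), add 'cc' as idx 4
Step 5: w='cb' (idx 2), next='c' -> output (2, 'c'), add 'cbc' as idx 5
Step 6: w='cc' (idx 4), next='b' -> output (4, 'b'), add 'ccb' as idx 6
Step 7: w='c' (idx 1), end of input -> output (1, '')


Encoded: [(0, 'c'), (1, 'b'), (0, 'b'), (1, 'c'), (2, 'c'), (4, 'b'), (1, '')]


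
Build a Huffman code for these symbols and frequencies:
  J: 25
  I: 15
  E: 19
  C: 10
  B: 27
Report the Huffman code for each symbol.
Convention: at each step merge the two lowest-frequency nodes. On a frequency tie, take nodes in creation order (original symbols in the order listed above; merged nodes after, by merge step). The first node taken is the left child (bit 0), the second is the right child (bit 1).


Huffman tree construction:
Step 1: Merge C(10) + I(15) = 25
Step 2: Merge E(19) + J(25) = 44
Step 3: Merge (C+I)(25) + B(27) = 52
Step 4: Merge (E+J)(44) + ((C+I)+B)(52) = 96
Read each symbol's code off the tree from the root (left child = 0, right child = 1).

Codes:
  J: 01 (length 2)
  I: 101 (length 3)
  E: 00 (length 2)
  C: 100 (length 3)
  B: 11 (length 2)
Average code length: 217/96 = 2.2604 bits/symbol


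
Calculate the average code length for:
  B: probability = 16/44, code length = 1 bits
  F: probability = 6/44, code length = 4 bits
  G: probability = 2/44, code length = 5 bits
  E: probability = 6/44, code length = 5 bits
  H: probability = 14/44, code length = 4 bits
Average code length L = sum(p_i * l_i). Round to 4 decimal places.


Weighted contributions p_i * l_i:
  B: (16/44) * 1 = 16/44
  F: (6/44) * 4 = 24/44
  G: (2/44) * 5 = 10/44
  E: (6/44) * 5 = 30/44
  H: (14/44) * 4 = 56/44
Sum = (16 + 24 + 10 + 30 + 56)/44 = 136/44

L = 136/44 = 3.0909 bits/symbol


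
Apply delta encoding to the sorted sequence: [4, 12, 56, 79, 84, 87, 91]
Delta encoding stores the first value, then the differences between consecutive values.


First value: 4
Deltas:
  12 - 4 = 8
  56 - 12 = 44
  79 - 56 = 23
  84 - 79 = 5
  87 - 84 = 3
  91 - 87 = 4


Delta encoded: [4, 8, 44, 23, 5, 3, 4]


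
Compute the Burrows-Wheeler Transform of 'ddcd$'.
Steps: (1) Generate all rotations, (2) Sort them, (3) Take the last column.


Rotations (sorted):
  0: $ddcd -> last char: d
  1: cd$dd -> last char: d
  2: d$ddc -> last char: c
  3: dcd$d -> last char: d
  4: ddcd$ -> last char: $


BWT = ddcd$


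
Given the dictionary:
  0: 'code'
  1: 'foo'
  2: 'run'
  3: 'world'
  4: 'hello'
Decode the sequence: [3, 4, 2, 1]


Look up each index in the dictionary:
  3 -> 'world'
  4 -> 'hello'
  2 -> 'run'
  1 -> 'foo'

Decoded: "world hello run foo"


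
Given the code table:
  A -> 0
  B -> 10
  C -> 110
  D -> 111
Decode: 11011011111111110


Decoding:
110 -> C
110 -> C
111 -> D
111 -> D
111 -> D
10 -> B


Result: CCDDDB


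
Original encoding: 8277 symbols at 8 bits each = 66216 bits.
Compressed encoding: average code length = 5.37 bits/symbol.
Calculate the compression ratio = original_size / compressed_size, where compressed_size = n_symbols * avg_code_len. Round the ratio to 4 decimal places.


original_size = n_symbols * orig_bits = 8277 * 8 = 66216 bits
compressed_size = n_symbols * avg_code_len = 8277 * 5.37 = 44447.49 bits
ratio = original_size / compressed_size = 66216 / 44447.49 = 1.4898

Compression ratio = 1.4898


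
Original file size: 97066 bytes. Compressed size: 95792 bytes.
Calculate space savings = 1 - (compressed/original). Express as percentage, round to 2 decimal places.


ratio = compressed/original = 95792/97066 = 0.986875
savings = 1 - ratio = 1 - 0.986875 = 0.013125
as a percentage: 0.013125 * 100 = 1.31%

Space savings = 1 - 95792/97066 = 1.31%


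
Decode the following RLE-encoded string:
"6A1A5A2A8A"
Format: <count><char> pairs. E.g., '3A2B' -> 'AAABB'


Expanding each <count><char> pair:
  6A -> 'AAAAAA'
  1A -> 'A'
  5A -> 'AAAAA'
  2A -> 'AA'
  8A -> 'AAAAAAAA'

Decoded = AAAAAAAAAAAAAAAAAAAAAA


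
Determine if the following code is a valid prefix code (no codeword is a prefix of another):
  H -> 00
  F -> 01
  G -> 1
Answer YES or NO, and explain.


Checking each pair (does one codeword prefix another?):
  H='00' vs F='01': no prefix
  H='00' vs G='1': no prefix
  F='01' vs H='00': no prefix
  F='01' vs G='1': no prefix
  G='1' vs H='00': no prefix
  G='1' vs F='01': no prefix
No violation found over all pairs.

YES -- this is a valid prefix code. No codeword is a prefix of any other codeword.


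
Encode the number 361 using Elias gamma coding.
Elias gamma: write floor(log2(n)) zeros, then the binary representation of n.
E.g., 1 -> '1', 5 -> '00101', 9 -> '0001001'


num_bits = floor(log2(361)) + 1 = 9
leading_zeros = num_bits - 1 = 8
binary(361) = 101101001

Elias gamma(361) = '00000000' + '101101001' = 00000000101101001 (17 bits)


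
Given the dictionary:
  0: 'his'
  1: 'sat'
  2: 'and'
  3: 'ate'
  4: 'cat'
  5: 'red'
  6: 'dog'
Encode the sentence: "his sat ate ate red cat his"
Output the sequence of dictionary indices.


Look up each word in the dictionary:
  'his' -> 0
  'sat' -> 1
  'ate' -> 3
  'ate' -> 3
  'red' -> 5
  'cat' -> 4
  'his' -> 0

Encoded: [0, 1, 3, 3, 5, 4, 0]


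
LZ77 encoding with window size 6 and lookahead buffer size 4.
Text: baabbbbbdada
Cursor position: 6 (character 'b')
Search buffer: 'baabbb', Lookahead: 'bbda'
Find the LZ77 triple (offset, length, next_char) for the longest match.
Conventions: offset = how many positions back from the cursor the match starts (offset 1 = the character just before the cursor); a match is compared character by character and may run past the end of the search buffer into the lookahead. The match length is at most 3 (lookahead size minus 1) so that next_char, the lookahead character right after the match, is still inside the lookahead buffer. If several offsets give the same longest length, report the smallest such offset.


Try each offset into the search buffer:
  offset=1 (pos 5, char 'b'): match length 2
  offset=2 (pos 4, char 'b'): match length 2
  offset=3 (pos 3, char 'b'): match length 2
  offset=4 (pos 2, char 'a'): match length 0
  offset=5 (pos 1, char 'a'): match length 0
  offset=6 (pos 0, char 'b'): match length 1
Longest match has length 2, found at offsets 1, 2, 3; take the smallest, offset 1.
next_char = character at position 6 + 2 = 8 -> 'd'

Best match: offset=1, length=2 (matching 'bb' starting at position 5)
LZ77 triple: (1, 2, 'd')


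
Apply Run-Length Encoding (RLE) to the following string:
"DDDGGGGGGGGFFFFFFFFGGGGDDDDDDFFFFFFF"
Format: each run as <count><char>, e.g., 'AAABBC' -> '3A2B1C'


Scanning runs left to right:
  i=0: run of 'D' x 3 -> '3D'
  i=3: run of 'G' x 8 -> '8G'
  i=11: run of 'F' x 8 -> '8F'
  i=19: run of 'G' x 4 -> '4G'
  i=23: run of 'D' x 6 -> '6D'
  i=29: run of 'F' x 7 -> '7F'

RLE = 3D8G8F4G6D7F


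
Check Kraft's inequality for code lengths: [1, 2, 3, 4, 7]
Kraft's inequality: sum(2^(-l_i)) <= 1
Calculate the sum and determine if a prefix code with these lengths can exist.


Sum = 2^(-1) + 2^(-2) + 2^(-3) + 2^(-4) + 2^(-7)
    = 0.5 + 0.25 + 0.125 + 0.0625 + 0.0078125
    = 121/128 = 0.9453125
Since 0.9453125 <= 1, Kraft's inequality IS satisfied.
A prefix code with these lengths CAN exist.

Kraft sum = 0.9453125. Satisfied.


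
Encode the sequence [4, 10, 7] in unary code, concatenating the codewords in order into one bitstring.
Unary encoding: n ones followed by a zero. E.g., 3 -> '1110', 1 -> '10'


Encode each number as n ones followed by a terminating 0:
  4 -> 11110 (5 bits)
  10 -> 11111111110 (11 bits)
  7 -> 11111110 (8 bits)
Total length = 5 + 11 + 8 = 24 bits.

Unary([4, 10, 7]) = 111101111111111011111110 (24 bits)


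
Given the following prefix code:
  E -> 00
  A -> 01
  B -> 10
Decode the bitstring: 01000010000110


Decoding step by step:
Bits 01 -> A
Bits 00 -> E
Bits 00 -> E
Bits 10 -> B
Bits 00 -> E
Bits 01 -> A
Bits 10 -> B


Decoded message: AEEBEAB


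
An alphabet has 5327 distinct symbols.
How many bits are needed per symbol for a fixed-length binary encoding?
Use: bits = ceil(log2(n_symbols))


log2(5327) = 12.3791
Bracket: 2^12 = 4096 < 5327 <= 2^13 = 8192
So ceil(log2(5327)) = 13

bits = ceil(log2(5327)) = ceil(12.3791) = 13 bits
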